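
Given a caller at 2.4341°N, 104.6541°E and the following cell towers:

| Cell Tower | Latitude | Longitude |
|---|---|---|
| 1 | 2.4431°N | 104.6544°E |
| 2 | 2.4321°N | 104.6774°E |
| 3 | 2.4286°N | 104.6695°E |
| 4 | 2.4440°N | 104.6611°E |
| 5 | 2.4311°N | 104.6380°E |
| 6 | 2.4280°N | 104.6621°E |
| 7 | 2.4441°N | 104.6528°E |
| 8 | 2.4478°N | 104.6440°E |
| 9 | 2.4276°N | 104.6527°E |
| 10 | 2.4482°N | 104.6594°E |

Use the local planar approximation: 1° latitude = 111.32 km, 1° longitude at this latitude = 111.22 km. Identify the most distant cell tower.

2

Distances from 2.4341°N, 104.6541°E:
1: 1.0024 km
2: 2.6010 km
3: 1.8189 km
4: 1.3493 km
5: 1.8215 km
6: 1.1193 km
7: 1.1226 km
8: 1.8941 km
9: 0.7401 km
10: 1.6766 km
Maximum: 2 at 2.6010 km.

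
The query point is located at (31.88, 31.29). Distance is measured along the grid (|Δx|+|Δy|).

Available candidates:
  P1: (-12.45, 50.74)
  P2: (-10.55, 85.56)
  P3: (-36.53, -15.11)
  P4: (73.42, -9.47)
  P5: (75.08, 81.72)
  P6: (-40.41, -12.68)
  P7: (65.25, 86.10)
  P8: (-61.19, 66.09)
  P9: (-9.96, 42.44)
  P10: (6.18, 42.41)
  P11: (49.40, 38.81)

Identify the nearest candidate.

Distances from (31.88, 31.29):
P1: |-44.33| + |19.45| = 44.33 + 19.45 = 63.78
P2: |-42.43| + |54.27| = 42.43 + 54.27 = 96.70
P3: |-68.41| + |-46.40| = 68.41 + 46.40 = 114.81
P4: |41.54| + |-40.76| = 41.54 + 40.76 = 82.30
P5: |43.20| + |50.43| = 43.20 + 50.43 = 93.63
P6: |-72.29| + |-43.97| = 72.29 + 43.97 = 116.26
P7: |33.37| + |54.81| = 33.37 + 54.81 = 88.18
P8: |-93.07| + |34.80| = 93.07 + 34.80 = 127.87
P9: |-41.84| + |11.15| = 41.84 + 11.15 = 52.99
P10: |-25.70| + |11.12| = 25.70 + 11.12 = 36.82
P11: |17.52| + |7.52| = 17.52 + 7.52 = 25.04
Minimum: P11 at 25.04.

P11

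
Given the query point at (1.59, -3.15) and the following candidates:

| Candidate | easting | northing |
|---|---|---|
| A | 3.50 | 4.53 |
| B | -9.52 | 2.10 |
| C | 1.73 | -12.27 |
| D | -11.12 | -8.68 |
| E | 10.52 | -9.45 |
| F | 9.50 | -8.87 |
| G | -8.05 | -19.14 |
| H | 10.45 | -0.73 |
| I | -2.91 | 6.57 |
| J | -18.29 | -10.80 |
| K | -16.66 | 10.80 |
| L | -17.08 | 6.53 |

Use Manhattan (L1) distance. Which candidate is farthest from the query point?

K

Distances from (1.59, -3.15):
A: 9.59
B: 16.36
C: 9.26
D: 18.24
E: 15.23
F: 13.63
G: 25.63
H: 11.28
I: 14.22
J: 27.53
K: 32.20
L: 28.35
Maximum: K at 32.20.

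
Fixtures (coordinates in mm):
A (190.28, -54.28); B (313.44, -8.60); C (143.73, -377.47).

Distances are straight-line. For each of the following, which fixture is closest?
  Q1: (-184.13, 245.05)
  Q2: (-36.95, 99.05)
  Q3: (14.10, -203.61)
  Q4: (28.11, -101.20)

Q1 at (-184.13, 245.05):
  A: √((374.41)² + (-299.33)²) = √(140182.8481 + 89598.4489) = 479.36 mm
  B: √((497.57)² + (-253.65)²) = √(247575.9049 + 64338.3225) = 558.49 mm
  C: √((327.86)² + (-622.52)²) = √(107492.1796 + 387531.1504) = 703.58 mm
  → nearest: A (479.36 mm)
Q2 at (-36.95, 99.05):
  A: √((227.23)² + (-153.33)²) = √(51633.4729 + 23510.0889) = 274.12 mm
  B: √((350.39)² + (-107.65)²) = √(122773.1521 + 11588.5225) = 366.55 mm
  C: √((180.68)² + (-476.52)²) = √(32645.2624 + 227071.3104) = 509.62 mm
  → nearest: A (274.12 mm)
Q3 at (14.10, -203.61):
  A: √((176.18)² + (149.33)²) = √(31039.3924 + 22299.4489) = 230.95 mm
  B: √((299.34)² + (195.01)²) = √(89604.4356 + 38028.9001) = 357.26 mm
  C: √((129.63)² + (-173.86)²) = √(16803.9369 + 30227.2996) = 216.87 mm
  → nearest: C (216.87 mm)
Q4 at (28.11, -101.20):
  A: √((162.17)² + (46.92)²) = √(26299.1089 + 2201.4864) = 168.82 mm
  B: √((285.33)² + (92.60)²) = √(81413.2089 + 8574.7600) = 299.98 mm
  C: √((115.62)² + (-276.27)²) = √(13367.9844 + 76325.1129) = 299.49 mm
  → nearest: A (168.82 mm)

Q1→A; Q2→A; Q3→C; Q4→A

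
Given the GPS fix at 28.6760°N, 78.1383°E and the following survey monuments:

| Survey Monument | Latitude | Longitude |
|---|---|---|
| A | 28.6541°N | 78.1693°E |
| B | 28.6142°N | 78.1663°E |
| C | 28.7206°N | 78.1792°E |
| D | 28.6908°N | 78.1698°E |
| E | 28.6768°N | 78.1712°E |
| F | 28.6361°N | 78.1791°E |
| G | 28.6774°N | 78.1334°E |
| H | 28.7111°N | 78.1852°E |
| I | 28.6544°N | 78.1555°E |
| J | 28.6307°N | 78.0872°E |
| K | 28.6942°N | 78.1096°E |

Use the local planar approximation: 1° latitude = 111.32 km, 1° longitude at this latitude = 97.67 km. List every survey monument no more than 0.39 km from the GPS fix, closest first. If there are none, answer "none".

none

Distances from 28.6760°N, 78.1383°E:
A: 3.8873 km
B: 7.4032 km
C: 6.3724 km
D: 3.4900 km
E: 3.2146 km
F: 5.9673 km
G: 0.5033 km
H: 6.0208 km
I: 2.9332 km
J: 7.0950 km
K: 3.4587 km
Threshold 0.39 km: none within range.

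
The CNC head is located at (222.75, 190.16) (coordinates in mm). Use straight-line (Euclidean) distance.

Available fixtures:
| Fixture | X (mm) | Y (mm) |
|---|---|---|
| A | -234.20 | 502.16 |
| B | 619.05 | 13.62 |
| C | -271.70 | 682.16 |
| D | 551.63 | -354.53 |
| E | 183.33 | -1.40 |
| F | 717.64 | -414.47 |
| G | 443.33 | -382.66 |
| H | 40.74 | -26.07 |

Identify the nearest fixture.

Distances from (222.75, 190.16):
A: 553.31 mm
B: 433.84 mm
C: 697.53 mm
D: 636.28 mm
E: 195.57 mm
F: 781.34 mm
G: 613.82 mm
H: 282.64 mm
Minimum: E at 195.57 mm.

E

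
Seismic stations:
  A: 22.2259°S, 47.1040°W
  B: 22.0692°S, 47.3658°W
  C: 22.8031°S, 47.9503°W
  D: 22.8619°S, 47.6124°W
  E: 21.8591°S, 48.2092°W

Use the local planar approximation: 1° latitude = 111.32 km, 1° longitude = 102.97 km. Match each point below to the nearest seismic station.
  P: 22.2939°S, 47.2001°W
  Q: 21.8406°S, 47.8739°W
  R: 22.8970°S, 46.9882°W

P at 22.2939°S, 47.2001°W:
  A: √((0.0680·111.32)² + (0.0961·102.97)²) = √(57.301266 + 97.919278) = 12.4588 km
  B: √((0.2247·111.32)² + (-0.1657·102.97)²) = √(625.680385 + 291.116246) = 30.2786 km
  C: √((-0.5092·111.32)² + (-0.7502·102.97)²) = √(3213.092181 + 5967.268027) = 95.8142 km
  D: √((-0.5680·111.32)² + (-0.4123·102.97)²) = √(3998.002550 + 1802.387202) = 76.1603 km
  E: √((0.4348·111.32)² + (-1.0091·102.97)²) = √(2342.747409 + 10796.670260) = 114.6273 km
  → nearest: A (12.4588 km)
Q at 21.8406°S, 47.8739°W:
  A: √((-0.3853·111.32)² + (0.7699·102.97)²) = √(1839.689007 + 6284.779783) = 90.1358 km
  B: √((-0.2286·111.32)² + (0.5081·102.97)²) = √(647.588082 + 2737.283725) = 58.1797 km
  C: √((-0.9625·111.32)² + (-0.0764·102.97)²) = √(11480.158170 + 61.888241) = 107.4339 km
  D: √((-1.0213·111.32)² + (0.2615·102.97)²) = √(12925.669857 + 725.044749) = 116.8363 km
  E: √((-0.0185·111.32)² + (-0.3353·102.97)²) = √(4.241211 + 1192.033697) = 34.5872 km
  → nearest: E (34.5872 km)
R at 22.8970°S, 46.9882°W:
  A: √((0.6711·111.32)² + (-0.1158·102.97)²) = √(5581.113736 + 142.180011) = 75.6525 km
  B: √((0.8278·111.32)² + (-0.3776·102.97)²) = √(8491.750773 + 1511.768865) = 100.0176 km
  C: √((0.0939·111.32)² + (-0.9621·102.97)²) = √(109.264122 + 9814.357074) = 99.6174 km
  D: √((0.0351·111.32)² + (-0.6242·102.97)²) = √(15.267243 + 4131.130879) = 64.3925 km
  E: √((1.0379·111.32)² + (-1.2210·102.97)²) = √(13349.266991 + 15807.120113) = 170.7524 km
  → nearest: D (64.3925 km)

P→A; Q→E; R→D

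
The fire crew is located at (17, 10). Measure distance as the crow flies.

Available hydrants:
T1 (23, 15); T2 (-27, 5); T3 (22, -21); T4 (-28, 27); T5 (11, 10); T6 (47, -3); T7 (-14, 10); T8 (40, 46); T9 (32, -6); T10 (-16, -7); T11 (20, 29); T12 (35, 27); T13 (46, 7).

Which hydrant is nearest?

Distances from (17, 10):
T1: √((6)² + (5)²) = √(36.000 + 25.000) = 7.8
T2: √((-44)² + (-5)²) = √(1936.000 + 25.000) = 44.3
T3: √((5)² + (-31)²) = √(25.000 + 961.000) = 31.4
T4: √((-45)² + (17)²) = √(2025.000 + 289.000) = 48.1
T5: √((-6)² + (0)²) = √(36.000 + 0.000) = 6.0
T6: √((30)² + (-13)²) = √(900.000 + 169.000) = 32.7
T7: √((-31)² + (0)²) = √(961.000 + 0.000) = 31.0
T8: √((23)² + (36)²) = √(529.000 + 1296.000) = 42.7
T9: √((15)² + (-16)²) = √(225.000 + 256.000) = 21.9
T10: √((-33)² + (-17)²) = √(1089.000 + 289.000) = 37.1
T11: √((3)² + (19)²) = √(9.000 + 361.000) = 19.2
T12: √((18)² + (17)²) = √(324.000 + 289.000) = 24.8
T13: √((29)² + (-3)²) = √(841.000 + 9.000) = 29.2
Minimum: T5 at 6.0.

T5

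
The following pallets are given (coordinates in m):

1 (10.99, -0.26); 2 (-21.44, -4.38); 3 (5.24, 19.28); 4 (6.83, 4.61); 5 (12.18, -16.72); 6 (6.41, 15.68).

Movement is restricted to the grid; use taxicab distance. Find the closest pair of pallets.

3 and 6

Pairwise distances:
1–2: 36.55 m
1–3: 25.29 m
1–4: 9.03 m
1–5: 17.65 m
1–6: 20.52 m
2–3: 50.34 m
2–4: 37.26 m
2–5: 45.96 m
2–6: 47.91 m
3–4: 16.26 m
3–5: 42.94 m
3–6: 4.77 m
4–5: 26.68 m
4–6: 11.49 m
5–6: 38.17 m
Closest pair: 3–6 at 4.77 m.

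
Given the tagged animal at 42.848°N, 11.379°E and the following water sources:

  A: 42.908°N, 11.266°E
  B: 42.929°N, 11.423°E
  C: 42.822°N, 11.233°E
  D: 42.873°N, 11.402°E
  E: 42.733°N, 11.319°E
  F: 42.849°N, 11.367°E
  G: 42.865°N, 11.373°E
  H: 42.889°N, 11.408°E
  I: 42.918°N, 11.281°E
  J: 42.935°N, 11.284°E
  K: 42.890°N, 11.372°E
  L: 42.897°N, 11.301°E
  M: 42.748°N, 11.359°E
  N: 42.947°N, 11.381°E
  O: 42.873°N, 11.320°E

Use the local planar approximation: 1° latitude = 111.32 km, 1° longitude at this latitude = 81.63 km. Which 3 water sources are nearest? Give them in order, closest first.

F, G, D

Distances from 42.848°N, 11.379°E:
A: √((0.060·111.32)² + (-0.113·81.63)²) = √(44.61171 + 85.08568) = 11.388 km
B: √((0.081·111.32)² + (0.044·81.63)²) = √(81.30485 + 12.90045) = 9.706 km
C: √((-0.026·111.32)² + (-0.146·81.63)²) = √(8.37709 + 142.03825) = 12.264 km
D: √((0.025·111.32)² + (0.023·81.63)²) = √(7.74509 + 3.52497) = 3.357 km
E: √((-0.115·111.32)² + (-0.060·81.63)²) = √(163.88608 + 23.98844) = 13.707 km
F: √((0.001·111.32)² + (-0.012·81.63)²) = √(0.01239 + 0.95954) = 0.986 km
G: √((0.017·111.32)² + (-0.006·81.63)²) = √(3.58133 + 0.23988) = 1.955 km
H: √((0.041·111.32)² + (0.029·81.63)²) = √(20.83119 + 5.60397) = 5.142 km
I: √((0.070·111.32)² + (-0.098·81.63)²) = √(60.72150 + 63.99584) = 11.168 km
J: √((0.087·111.32)² + (-0.095·81.63)²) = √(93.79613 + 60.13770) = 12.407 km
K: √((0.042·111.32)² + (-0.007·81.63)²) = √(21.85974 + 0.32651) = 4.710 km
L: √((0.049·111.32)² + (-0.078·81.63)²) = √(29.75353 + 40.54047) = 8.384 km
M: √((-0.100·111.32)² + (-0.020·81.63)²) = √(123.92142 + 2.66538) = 11.251 km
N: √((0.099·111.32)² + (0.002·81.63)²) = √(121.45539 + 0.02665) = 11.022 km
O: √((0.025·111.32)² + (-0.059·81.63)²) = √(7.74509 + 23.19549) = 5.562 km
Sorted: F (0.986 km) < G (1.955 km) < D (3.357 km) < K (4.710 km) < H (5.142 km) < …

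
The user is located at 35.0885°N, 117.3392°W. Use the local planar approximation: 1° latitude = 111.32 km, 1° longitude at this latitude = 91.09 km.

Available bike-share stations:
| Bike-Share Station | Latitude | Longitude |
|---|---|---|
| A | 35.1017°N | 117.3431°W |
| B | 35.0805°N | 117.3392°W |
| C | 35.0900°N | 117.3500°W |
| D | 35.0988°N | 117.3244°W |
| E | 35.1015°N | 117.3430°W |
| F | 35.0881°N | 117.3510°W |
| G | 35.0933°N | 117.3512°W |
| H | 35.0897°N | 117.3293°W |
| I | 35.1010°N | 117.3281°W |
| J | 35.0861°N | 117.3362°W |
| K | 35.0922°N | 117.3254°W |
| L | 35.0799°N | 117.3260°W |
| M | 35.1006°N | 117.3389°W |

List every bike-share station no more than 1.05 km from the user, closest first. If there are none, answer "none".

Distances from 35.0885°N, 117.3392°W:
A: √((0.0132·111.32)² + (-0.0039·91.09)²) = √(2.159207 + 0.126203) = 1.5118 km
B: √((-0.0080·111.32)² + (0.0000·91.09)²) = √(0.793097 + 0.000000) = 0.8906 km
C: √((0.0015·111.32)² + (-0.0108·91.09)²) = √(0.027882 + 0.967807) = 0.9978 km
D: √((0.0103·111.32)² + (0.0148·91.09)²) = √(1.314682 + 1.817460) = 1.7698 km
E: √((0.0130·111.32)² + (-0.0038·91.09)²) = √(2.094272 + 0.119814) = 1.4880 km
F: √((-0.0004·111.32)² + (-0.0118·91.09)²) = √(0.001983 + 1.155328) = 1.0758 km
G: √((0.0048·111.32)² + (-0.0120·91.09)²) = √(0.285515 + 1.194824) = 1.2167 km
H: √((0.0012·111.32)² + (0.0099·91.09)²) = √(0.017845 + 0.813227) = 0.9116 km
I: √((0.0125·111.32)² + (0.0111·91.09)²) = √(1.936272 + 1.022321) = 1.7201 km
J: √((-0.0024·111.32)² + (0.0030·91.09)²) = √(0.071379 + 0.074676) = 0.3822 km
K: √((0.0037·111.32)² + (0.0138·91.09)²) = √(0.169648 + 1.580155) = 1.3228 km
L: √((-0.0086·111.32)² + (0.0132·91.09)²) = √(0.916523 + 1.445737) = 1.5370 km
M: √((0.0121·111.32)² + (0.0003·91.09)²) = √(1.814334 + 0.000747) = 1.3472 km
Threshold 1.05 km: J (0.3822 km), B (0.8906 km), H (0.9116 km), C (0.9978 km) are within range.

J, B, H, C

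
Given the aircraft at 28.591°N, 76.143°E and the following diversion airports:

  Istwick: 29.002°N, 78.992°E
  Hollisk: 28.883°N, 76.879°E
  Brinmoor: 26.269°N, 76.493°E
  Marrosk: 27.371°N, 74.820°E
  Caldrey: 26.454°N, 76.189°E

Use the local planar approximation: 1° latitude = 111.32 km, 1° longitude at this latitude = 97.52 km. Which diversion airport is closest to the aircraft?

Hollisk

Distances from 28.591°N, 76.143°E:
Istwick: 281.576 km
Hollisk: 78.792 km
Brinmoor: 260.729 km
Marrosk: 187.324 km
Caldrey: 237.933 km
Minimum: Hollisk at 78.792 km.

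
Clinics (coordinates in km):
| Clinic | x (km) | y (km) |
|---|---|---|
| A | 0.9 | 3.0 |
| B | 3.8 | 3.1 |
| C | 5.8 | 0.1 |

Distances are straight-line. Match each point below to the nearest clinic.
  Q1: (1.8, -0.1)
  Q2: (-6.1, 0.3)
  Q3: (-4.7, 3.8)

Q1→A; Q2→A; Q3→A

Q1 at (1.8, -0.1):
  A: 3.2 km
  B: 3.8 km
  C: 4.0 km
  → nearest: A (3.2 km)
Q2 at (-6.1, 0.3):
  A: 7.5 km
  B: 10.3 km
  C: 11.9 km
  → nearest: A (7.5 km)
Q3 at (-4.7, 3.8):
  A: 5.7 km
  B: 8.5 km
  C: 11.1 km
  → nearest: A (5.7 km)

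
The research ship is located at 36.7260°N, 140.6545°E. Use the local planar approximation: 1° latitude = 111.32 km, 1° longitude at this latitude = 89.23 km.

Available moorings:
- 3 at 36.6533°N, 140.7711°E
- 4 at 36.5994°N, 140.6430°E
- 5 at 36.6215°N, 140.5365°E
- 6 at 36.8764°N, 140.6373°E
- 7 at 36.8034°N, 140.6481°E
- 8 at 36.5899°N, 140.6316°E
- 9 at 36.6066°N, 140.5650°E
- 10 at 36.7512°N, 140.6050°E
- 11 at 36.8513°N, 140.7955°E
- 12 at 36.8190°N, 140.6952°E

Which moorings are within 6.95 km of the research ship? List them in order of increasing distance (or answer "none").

10

Distances from 36.7260°N, 140.6545°E:
3: 13.1812 km
4: 14.1304 km
5: 15.6904 km
6: 16.8127 km
7: 8.6351 km
8: 15.2878 km
9: 15.5063 km
10: 5.2324 km
11: 18.7843 km
12: 10.9713 km
Threshold 6.95 km: 10 (5.2324 km) is within range.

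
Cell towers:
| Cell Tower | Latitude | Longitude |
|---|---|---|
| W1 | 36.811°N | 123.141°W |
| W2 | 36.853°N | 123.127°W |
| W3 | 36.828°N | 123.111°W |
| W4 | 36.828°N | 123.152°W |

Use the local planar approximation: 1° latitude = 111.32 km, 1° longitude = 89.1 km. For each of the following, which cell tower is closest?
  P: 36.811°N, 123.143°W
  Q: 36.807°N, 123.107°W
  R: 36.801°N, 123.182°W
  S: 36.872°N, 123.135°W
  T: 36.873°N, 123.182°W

P at 36.811°N, 123.143°W:
  W1: √((0.000·111.32)² + (0.002·89.1)²) = √(0.00000 + 0.03176) = 0.178 km
  W2: √((0.042·111.32)² + (0.016·89.1)²) = √(21.85974 + 2.03234) = 4.888 km
  W3: √((0.017·111.32)² + (0.032·89.1)²) = √(3.58133 + 8.12934) = 3.422 km
  W4: √((0.017·111.32)² + (-0.009·89.1)²) = √(3.58133 + 0.64304) = 2.055 km
  → nearest: W1 (0.178 km)
Q at 36.807°N, 123.107°W:
  W1: √((0.004·111.32)² + (-0.034·89.1)²) = √(0.19827 + 9.17726) = 3.062 km
  W2: √((0.046·111.32)² + (-0.020·89.1)²) = √(26.22177 + 3.17552) = 5.422 km
  W3: √((0.021·111.32)² + (-0.004·89.1)²) = √(5.46493 + 0.12702) = 2.365 km
  W4: √((0.021·111.32)² + (-0.045·89.1)²) = √(5.46493 + 16.07609) = 4.641 km
  → nearest: W3 (2.365 km)
R at 36.801°N, 123.182°W:
  W1: √((0.010·111.32)² + (0.041·89.1)²) = √(1.23921 + 13.34514) = 3.819 km
  W2: √((0.052·111.32)² + (0.055·89.1)²) = √(33.50835 + 24.01490) = 7.584 km
  W3: √((0.027·111.32)² + (0.071·89.1)²) = √(9.03387 + 40.01954) = 7.004 km
  W4: √((0.027·111.32)² + (0.030·89.1)²) = √(9.03387 + 7.14493) = 4.022 km
  → nearest: W1 (3.819 km)
S at 36.872°N, 123.135°W:
  W1: √((-0.061·111.32)² + (-0.006·89.1)²) = √(46.11116 + 0.28580) = 6.812 km
  W2: √((-0.019·111.32)² + (0.008·89.1)²) = √(4.47356 + 0.50808) = 2.232 km
  W3: √((-0.044·111.32)² + (0.024·89.1)²) = √(23.99119 + 4.57275) = 5.345 km
  W4: √((-0.044·111.32)² + (-0.017·89.1)²) = √(23.99119 + 2.29432) = 5.127 km
  → nearest: W2 (2.232 km)
T at 36.873°N, 123.182°W:
  W1: √((-0.062·111.32)² + (0.041·89.1)²) = √(47.63540 + 13.34514) = 7.809 km
  W2: √((-0.020·111.32)² + (0.055·89.1)²) = √(4.95686 + 24.01490) = 5.383 km
  W3: √((-0.045·111.32)² + (0.071·89.1)²) = √(25.09409 + 40.01954) = 8.069 km
  W4: √((-0.045·111.32)² + (0.030·89.1)²) = √(25.09409 + 7.14493) = 5.678 km
  → nearest: W2 (5.383 km)

P→W1; Q→W3; R→W1; S→W2; T→W2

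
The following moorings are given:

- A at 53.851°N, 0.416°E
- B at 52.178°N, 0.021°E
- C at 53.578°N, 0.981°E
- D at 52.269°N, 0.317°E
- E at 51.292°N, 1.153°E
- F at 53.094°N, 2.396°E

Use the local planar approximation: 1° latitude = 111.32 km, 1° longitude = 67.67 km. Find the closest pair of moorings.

B and D

Pairwise distances:
A–B: 188.147 km
A–C: 48.840 km
A–D: 176.236 km
A–E: 289.201 km
A–F: 158.284 km
B–C: 168.846 km
B–D: 22.446 km
B–E: 124.883 km
B–F: 190.335 km
C–D: 152.488 km
C–E: 254.744 km
C–F: 109.871 km
D–E: 122.593 km
D–F: 168.009 km
E–F: 217.520 km
Closest pair: B–D at 22.446 km.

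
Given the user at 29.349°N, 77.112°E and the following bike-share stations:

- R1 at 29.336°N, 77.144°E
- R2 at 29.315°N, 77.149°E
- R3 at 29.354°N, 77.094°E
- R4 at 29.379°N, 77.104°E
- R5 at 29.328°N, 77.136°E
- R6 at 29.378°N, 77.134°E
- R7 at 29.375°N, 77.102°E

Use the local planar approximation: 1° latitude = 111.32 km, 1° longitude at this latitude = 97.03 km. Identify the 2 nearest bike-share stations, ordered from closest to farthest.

Distances from 29.349°N, 77.112°E:
R1: √((-0.013·111.32)² + (0.032·97.03)²) = √(2.09427 + 9.64078) = 3.426 km
R2: √((-0.034·111.32)² + (0.037·97.03)²) = √(14.32532 + 12.88889) = 5.217 km
R3: √((0.005·111.32)² + (-0.018·97.03)²) = √(0.30980 + 3.05040) = 1.833 km
R4: √((0.030·111.32)² + (-0.008·97.03)²) = √(11.15293 + 0.60255) = 3.429 km
R5: √((-0.021·111.32)² + (0.024·97.03)²) = √(5.46493 + 5.42294) = 3.300 km
R6: √((0.029·111.32)² + (0.022·97.03)²) = √(10.42179 + 4.55677) = 3.870 km
R7: √((0.026·111.32)² + (-0.010·97.03)²) = √(8.37709 + 0.94148) = 3.053 km
Sorted: R3 (1.833 km) < R7 (3.053 km) < R5 (3.300 km) < R1 (3.426 km) < …

R3, R7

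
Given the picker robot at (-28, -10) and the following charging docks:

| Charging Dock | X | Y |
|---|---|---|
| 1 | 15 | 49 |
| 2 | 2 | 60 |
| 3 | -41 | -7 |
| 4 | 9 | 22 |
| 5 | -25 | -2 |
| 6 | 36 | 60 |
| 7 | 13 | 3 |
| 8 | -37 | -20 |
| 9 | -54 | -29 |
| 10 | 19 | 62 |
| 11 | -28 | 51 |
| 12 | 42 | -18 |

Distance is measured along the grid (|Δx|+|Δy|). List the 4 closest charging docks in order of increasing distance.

Distances from (-28, -10):
1: |43| + |59| = 43 + 59 = 102
2: |30| + |70| = 30 + 70 = 100
3: |-13| + |3| = 13 + 3 = 16
4: |37| + |32| = 37 + 32 = 69
5: |3| + |8| = 3 + 8 = 11
6: |64| + |70| = 64 + 70 = 134
7: |41| + |13| = 41 + 13 = 54
8: |-9| + |-10| = 9 + 10 = 19
9: |-26| + |-19| = 26 + 19 = 45
10: |47| + |72| = 47 + 72 = 119
11: |0| + |61| = 0 + 61 = 61
12: |70| + |-8| = 70 + 8 = 78
Sorted: 5 (11) < 3 (16) < 8 (19) < 9 (45) < 7 (54) < 11 (61) < …

5, 3, 8, 9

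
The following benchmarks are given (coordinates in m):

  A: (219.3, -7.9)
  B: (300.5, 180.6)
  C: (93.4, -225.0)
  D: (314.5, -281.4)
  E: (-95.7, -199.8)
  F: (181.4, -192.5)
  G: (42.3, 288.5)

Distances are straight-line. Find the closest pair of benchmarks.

C and F

Pairwise distances:
C–F: 93.8 m
D–F: 160.1 m
A–F: 188.5 m
C–E: 190.8 m
A–B: 205.2 m
C–D: 228.2 m
A–C: 251.0 m
E–F: 277.2 m
B–G: 279.8 m
A–D: 289.6 m
A–G: 345.2 m
A–E: 368.9 m
B–F: 391.6 m
D–E: 418.2 m
B–C: 455.4 m
B–D: 462.2 m
F–G: 500.7 m
E–G: 507.4 m
C–G: 516.0 m
B–E: 549.3 m
D–G: 631.6 m
Closest pair: C–F at 93.8 m.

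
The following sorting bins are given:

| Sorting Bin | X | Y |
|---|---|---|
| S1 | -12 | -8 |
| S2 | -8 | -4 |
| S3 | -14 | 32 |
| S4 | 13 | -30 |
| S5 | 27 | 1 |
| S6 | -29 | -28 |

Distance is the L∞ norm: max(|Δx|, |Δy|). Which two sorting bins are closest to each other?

S1 and S2

Pairwise distances:
S1–S2: 4
S1–S3: 40
S1–S4: 25
S1–S5: 39
S1–S6: 20
S2–S3: 36
S2–S4: 26
S2–S5: 35
S2–S6: 24
S3–S4: 62
S3–S5: 41
S3–S6: 60
S4–S5: 31
S4–S6: 42
S5–S6: 56
Closest pair: S1–S2 at 4.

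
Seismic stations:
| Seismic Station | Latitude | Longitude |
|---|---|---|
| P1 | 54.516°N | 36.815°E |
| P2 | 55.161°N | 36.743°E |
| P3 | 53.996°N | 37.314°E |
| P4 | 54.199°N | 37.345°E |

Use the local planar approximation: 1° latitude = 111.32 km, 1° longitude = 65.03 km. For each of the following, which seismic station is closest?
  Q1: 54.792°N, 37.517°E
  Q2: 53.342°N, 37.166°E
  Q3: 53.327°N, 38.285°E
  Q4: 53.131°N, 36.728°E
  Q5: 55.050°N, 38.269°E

Q1→P1; Q2→P3; Q3→P3; Q4→P3; Q5→P2

Q1 at 54.792°N, 37.517°E:
  P1: 55.027 km
  P2: 64.967 km
  P3: 89.589 km
  P4: 66.954 km
  → nearest: P1 (55.027 km)
Q2 at 53.342°N, 37.166°E:
  P1: 132.668 km
  P2: 204.351 km
  P3: 73.437 km
  P4: 96.109 km
  → nearest: P3 (73.437 km)
Q3 at 53.327°N, 38.285°E:
  P1: 163.271 km
  P2: 227.458 km
  P3: 97.639 km
  P4: 114.715 km
  → nearest: P3 (97.639 km)
Q4 at 53.131°N, 36.728°E:
  P1: 154.282 km
  P2: 225.982 km
  P3: 103.558 km
  P4: 125.478 km
  → nearest: P3 (103.558 km)
Q5 at 55.050°N, 38.269°E:
  P1: 111.687 km
  P2: 100.002 km
  P3: 132.754 km
  P4: 112.183 km
  → nearest: P2 (100.002 km)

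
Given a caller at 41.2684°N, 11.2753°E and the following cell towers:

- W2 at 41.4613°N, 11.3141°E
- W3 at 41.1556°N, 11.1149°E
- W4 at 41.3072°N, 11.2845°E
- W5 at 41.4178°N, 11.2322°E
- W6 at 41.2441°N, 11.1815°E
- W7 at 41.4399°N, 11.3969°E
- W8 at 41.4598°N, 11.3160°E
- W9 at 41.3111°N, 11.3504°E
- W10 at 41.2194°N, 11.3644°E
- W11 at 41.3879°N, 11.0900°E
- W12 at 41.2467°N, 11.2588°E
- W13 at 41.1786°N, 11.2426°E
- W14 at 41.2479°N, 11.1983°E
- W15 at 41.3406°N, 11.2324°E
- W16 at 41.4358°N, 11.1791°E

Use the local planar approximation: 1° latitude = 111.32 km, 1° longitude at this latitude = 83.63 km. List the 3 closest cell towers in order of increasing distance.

W12, W4, W14

Distances from 41.2684°N, 11.2753°E:
W2: √((0.1929·111.32)² + (0.0388·83.63)²) = √(461.116699 + 10.529013) = 21.7174 km
W3: √((-0.1128·111.32)² + (-0.1604·83.63)²) = √(157.675637 + 179.942157) = 18.3744 km
W4: √((0.0388·111.32)² + (0.0092·83.63)²) = √(18.655627 + 0.591970) = 4.3872 km
W5: √((0.1494·111.32)² + (-0.0431·83.63)²) = √(276.597080 + 12.992081) = 17.0173 km
W6: √((-0.0243·111.32)² + (-0.0938·83.63)²) = √(7.317436 + 61.536086) = 8.2978 km
W7: √((0.1715·111.32)² + (0.1216·83.63)²) = √(364.480790 + 103.416859) = 21.6309 km
W8: √((0.1914·111.32)² + (0.0407·83.63)²) = √(453.973249 + 11.585453) = 21.5768 km
W9: √((0.0427·111.32)² + (0.0751·83.63)²) = √(22.594469 + 39.446100) = 7.8766 km
W10: √((-0.0490·111.32)² + (0.0891·83.63)²) = √(29.753534 + 55.523854) = 9.2346 km
W11: √((0.1195·111.32)² + (-0.1853·83.63)²) = √(176.962892 + 240.145820) = 20.4232 km
W12: √((-0.0217·111.32)² + (-0.0165·83.63)²) = √(5.835336 + 1.904110) = 2.7820 km
W13: √((-0.0898·111.32)² + (-0.0327·83.63)²) = √(99.930732 + 7.478590) = 10.3638 km
W14: √((-0.0205·111.32)² + (-0.0770·83.63)²) = √(5.207798 + 41.467289) = 6.8319 km
W15: √((0.0722·111.32)² + (-0.0429·83.63)²) = √(64.598256 + 12.871785) = 8.8017 km
W16: √((0.1674·111.32)² + (-0.0962·83.63)²) = √(347.262032 + 64.725340) = 20.2975 km
Sorted: W12 (2.7820 km) < W4 (4.3872 km) < W14 (6.8319 km) < W9 (7.8766 km) < W6 (8.2978 km) < …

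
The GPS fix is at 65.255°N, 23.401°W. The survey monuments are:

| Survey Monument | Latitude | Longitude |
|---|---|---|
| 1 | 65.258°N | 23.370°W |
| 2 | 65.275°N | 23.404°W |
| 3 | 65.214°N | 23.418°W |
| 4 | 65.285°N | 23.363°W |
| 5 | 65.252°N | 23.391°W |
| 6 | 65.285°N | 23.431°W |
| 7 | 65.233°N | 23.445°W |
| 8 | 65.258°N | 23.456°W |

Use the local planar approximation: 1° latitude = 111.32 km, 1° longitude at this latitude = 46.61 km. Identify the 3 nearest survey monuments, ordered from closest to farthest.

5, 1, 2

Distances from 65.255°N, 23.401°W:
1: 1.483 km
2: 2.231 km
3: 4.632 km
4: 3.780 km
5: 0.573 km
6: 3.621 km
7: 3.194 km
8: 2.585 km
Sorted: 5 (0.573 km) < 1 (1.483 km) < 2 (2.231 km) < 8 (2.585 km) < 7 (3.194 km) < …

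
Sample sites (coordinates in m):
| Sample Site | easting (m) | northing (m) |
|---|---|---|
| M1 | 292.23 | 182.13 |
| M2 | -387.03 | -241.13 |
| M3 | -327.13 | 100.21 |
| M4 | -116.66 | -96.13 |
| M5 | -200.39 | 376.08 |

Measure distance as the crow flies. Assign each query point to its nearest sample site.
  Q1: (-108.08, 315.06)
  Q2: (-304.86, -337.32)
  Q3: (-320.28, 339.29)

Q1 at (-108.08, 315.06):
  M1: √((400.31)² + (-132.93)²) = √(160248.0961 + 17670.3849) = 421.80 m
  M2: √((-278.95)² + (-556.19)²) = √(77813.1025 + 309347.3161) = 622.22 m
  M3: √((-219.05)² + (-214.85)²) = √(47982.9025 + 46160.5225) = 306.83 m
  M4: √((-8.58)² + (-411.19)²) = √(73.6164 + 169077.2161) = 411.28 m
  M5: √((-92.31)² + (61.02)²) = √(8521.1361 + 3723.4404) = 110.66 m
  → nearest: M5 (110.66 m)
Q2 at (-304.86, -337.32):
  M1: √((597.09)² + (519.45)²) = √(356516.4681 + 269828.3025) = 791.42 m
  M2: √((-82.17)² + (96.19)²) = √(6751.9089 + 9252.5161) = 126.51 m
  M3: √((-22.27)² + (437.53)²) = √(495.9529 + 191432.5009) = 438.10 m
  M4: √((188.20)² + (241.19)²) = √(35419.2400 + 58172.6161) = 305.93 m
  M5: √((104.47)² + (713.40)²) = √(10913.9809 + 508939.5600) = 721.01 m
  → nearest: M2 (126.51 m)
Q3 at (-320.28, 339.29):
  M1: √((612.51)² + (-157.16)²) = √(375168.5001 + 24699.2656) = 632.35 m
  M2: √((-66.75)² + (-580.42)²) = √(4455.5625 + 336887.3764) = 584.25 m
  M3: √((-6.85)² + (-239.08)²) = √(46.9225 + 57159.2464) = 239.18 m
  M4: √((203.62)² + (-435.42)²) = √(41461.1044 + 189590.5764) = 480.68 m
  M5: √((119.89)² + (36.79)²) = √(14373.6121 + 1353.5041) = 125.41 m
  → nearest: M5 (125.41 m)

Q1→M5; Q2→M2; Q3→M5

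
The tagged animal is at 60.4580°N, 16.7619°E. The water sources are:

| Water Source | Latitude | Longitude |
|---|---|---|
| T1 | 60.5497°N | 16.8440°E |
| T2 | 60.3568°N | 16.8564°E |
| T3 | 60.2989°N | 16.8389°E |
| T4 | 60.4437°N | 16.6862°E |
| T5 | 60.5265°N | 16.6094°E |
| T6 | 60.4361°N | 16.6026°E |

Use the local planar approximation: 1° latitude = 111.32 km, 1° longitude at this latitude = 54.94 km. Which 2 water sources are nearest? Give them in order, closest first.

T4, T6

Distances from 60.4580°N, 16.7619°E:
T1: √((0.0917·111.32)² + (0.0821·54.94)²) = √(104.204162 + 20.345278) = 11.1602 km
T2: √((-0.1012·111.32)² + (0.0945·54.94)²) = √(126.913383 + 26.955099) = 12.4044 km
T3: √((-0.1591·111.32)² + (0.0770·54.94)²) = √(313.679946 + 17.896115) = 18.2092 km
T4: √((-0.0143·111.32)² + (-0.0757·54.94)²) = √(2.534069 + 17.296932) = 4.4532 km
T5: √((0.0685·111.32)² + (-0.1525·54.94)²) = √(58.147030 + 70.196749) = 11.3289 km
T6: √((-0.0219·111.32)² + (-0.1593·54.94)²) = √(5.943395 + 76.596489) = 9.0851 km
Sorted: T4 (4.4532 km) < T6 (9.0851 km) < T1 (11.1602 km) < T5 (11.3289 km) < …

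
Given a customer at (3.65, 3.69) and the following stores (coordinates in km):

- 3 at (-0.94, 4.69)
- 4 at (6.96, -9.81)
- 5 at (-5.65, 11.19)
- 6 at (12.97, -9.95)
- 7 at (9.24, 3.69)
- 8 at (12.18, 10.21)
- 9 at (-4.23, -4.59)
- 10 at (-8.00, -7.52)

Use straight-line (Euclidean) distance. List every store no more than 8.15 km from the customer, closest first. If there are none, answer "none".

3, 7

Distances from (3.65, 3.69):
3: 4.70 km
4: 13.90 km
5: 11.95 km
6: 16.52 km
7: 5.59 km
8: 10.74 km
9: 11.43 km
10: 16.17 km
Threshold 8.15 km: 3 (4.70 km), 7 (5.59 km) are within range.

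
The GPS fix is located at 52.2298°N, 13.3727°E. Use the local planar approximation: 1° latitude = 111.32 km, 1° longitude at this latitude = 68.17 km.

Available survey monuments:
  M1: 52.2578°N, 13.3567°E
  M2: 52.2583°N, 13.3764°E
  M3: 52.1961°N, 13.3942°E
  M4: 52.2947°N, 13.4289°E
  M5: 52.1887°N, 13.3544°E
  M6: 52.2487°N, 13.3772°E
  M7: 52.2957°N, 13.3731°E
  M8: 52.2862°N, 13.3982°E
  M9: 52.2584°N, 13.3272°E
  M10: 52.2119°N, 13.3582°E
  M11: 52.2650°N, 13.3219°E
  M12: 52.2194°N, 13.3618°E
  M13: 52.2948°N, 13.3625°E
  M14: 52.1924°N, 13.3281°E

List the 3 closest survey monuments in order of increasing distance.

M12, M6, M10

Distances from 52.2298°N, 13.3727°E:
M1: √((0.0280·111.32)² + (-0.0160·68.17)²) = √(9.715440 + 1.189670) = 3.3023 km
M2: √((0.0285·111.32)² + (0.0037·68.17)²) = √(10.065518 + 0.063619) = 3.1826 km
M3: √((-0.0337·111.32)² + (0.0215·68.17)²) = √(14.073632 + 2.148145) = 4.0276 km
M4: √((0.0649·111.32)² + (0.0562·68.17)²) = √(52.195828 + 14.677741) = 8.1776 km
M5: √((-0.0411·111.32)² + (-0.0183·68.17)²) = √(20.932931 + 1.556284) = 4.7423 km
M6: √((0.0189·111.32)² + (0.0045·68.17)²) = √(4.426597 + 0.094105) = 2.1262 km
M7: √((0.0659·111.32)² + (0.0004·68.17)²) = √(53.816720 + 0.000744) = 7.3360 km
M8: √((0.0564·111.32)² + (0.0255·68.17)²) = √(39.418909 + 3.021809) = 6.5147 km
M9: √((0.0286·111.32)² + (-0.0455·68.17)²) = √(10.136277 + 9.620760) = 4.4449 km
M10: √((-0.0179·111.32)² + (-0.0145·68.17)²) = √(3.970566 + 0.977063) = 2.2243 km
M11: √((0.0352·111.32)² + (-0.0508·68.17)²) = √(15.354360 + 11.992618) = 5.2294 km
M12: √((-0.0104·111.32)² + (-0.0109·68.17)²) = √(1.340334 + 0.552128) = 1.3757 km
M13: √((0.0650·111.32)² + (-0.0102·68.17)²) = √(52.356802 + 0.483489) = 7.2691 km
M14: √((-0.0374·111.32)² + (-0.0446·68.17)²) = √(17.333633 + 9.243923) = 5.1553 km
Sorted: M12 (1.3757 km) < M6 (2.1262 km) < M10 (2.2243 km) < M2 (3.1826 km) < M1 (3.3023 km) < …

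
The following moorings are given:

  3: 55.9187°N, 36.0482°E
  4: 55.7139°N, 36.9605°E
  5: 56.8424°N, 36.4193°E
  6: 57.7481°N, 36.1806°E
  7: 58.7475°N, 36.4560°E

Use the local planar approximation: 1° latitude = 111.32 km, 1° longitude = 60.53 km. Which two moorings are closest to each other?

Pairwise distances:
3–4: 59.7426 km
3–5: 105.2512 km
3–6: 203.8064 km
3–7: 315.8680 km
4–5: 129.8256 km
4–6: 231.3155 km
4–7: 339.0783 km
5–6: 101.8525 km
5–7: 212.0874 km
6–7: 112.4952 km
Closest pair: 3–4 at 59.7426 km.

3 and 4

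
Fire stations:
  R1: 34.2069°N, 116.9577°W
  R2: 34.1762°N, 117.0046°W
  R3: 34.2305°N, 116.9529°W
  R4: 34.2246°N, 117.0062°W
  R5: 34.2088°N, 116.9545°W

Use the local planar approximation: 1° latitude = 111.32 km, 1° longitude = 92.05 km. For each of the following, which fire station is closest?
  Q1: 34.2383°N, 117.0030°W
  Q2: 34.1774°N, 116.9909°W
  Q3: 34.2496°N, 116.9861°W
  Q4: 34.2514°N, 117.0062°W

Q1 at 34.2383°N, 117.0030°W:
  R1: √((-0.0314·111.32)² + (0.0453·92.05)²) = √(12.218157 + 17.387774) = 5.4411 km
  R2: √((-0.0621·111.32)² + (-0.0016·92.05)²) = √(47.789182 + 0.021691) = 6.9145 km
  R3: √((-0.0078·111.32)² + (0.0501·92.05)²) = √(0.753938 + 21.267823) = 4.6927 km
  R4: √((-0.0137·111.32)² + (-0.0032·92.05)²) = √(2.325881 + 0.086766) = 1.5533 km
  R5: √((-0.0295·111.32)² + (0.0485·92.05)²) = √(10.784262 + 19.931091) = 5.5421 km
  → nearest: R4 (1.5533 km)
Q2 at 34.1774°N, 116.9909°W:
  R1: √((0.0295·111.32)² + (0.0332·92.05)²) = √(10.784262 + 9.339503) = 4.4860 km
  R2: √((-0.0012·111.32)² + (-0.0137·92.05)²) = √(0.017845 + 1.590335) = 1.2681 km
  R3: √((0.0531·111.32)² + (0.0380·92.05)²) = √(34.941009 + 12.235304) = 6.8685 km
  R4: √((0.0472·111.32)² + (-0.0153·92.05)²) = √(27.607711 + 1.983492) = 5.4398 km
  R5: √((0.0314·111.32)² + (0.0364·92.05)²) = √(12.218157 + 11.226654) = 4.8420 km
  → nearest: R2 (1.2681 km)
Q3 at 34.2496°N, 116.9861°W:
  R1: √((-0.0427·111.32)² + (0.0284·92.05)²) = √(22.594469 + 6.834146) = 5.4248 km
  R2: √((-0.0734·111.32)² + (-0.0185·92.05)²) = √(66.763411 + 2.899954) = 8.3465 km
  R3: √((-0.0191·111.32)² + (0.0332·92.05)²) = √(4.520777 + 9.339503) = 3.7229 km
  R4: √((-0.0250·111.32)² + (-0.0201·92.05)²) = √(7.745089 + 3.423259) = 3.3419 km
  R5: √((-0.0408·111.32)² + (0.0316·92.05)²) = √(20.628456 + 8.461001) = 5.3935 km
  → nearest: R4 (3.3419 km)
Q4 at 34.2514°N, 117.0062°W:
  R1: √((-0.0445·111.32)² + (0.0485·92.05)²) = √(24.539540 + 19.931091) = 6.6686 km
  R2: √((-0.0752·111.32)² + (0.0016·92.05)²) = √(70.078061 + 0.021691) = 8.3726 km
  R3: √((-0.0209·111.32)² + (0.0533·92.05)²) = √(5.413012 + 24.071436) = 5.4300 km
  R4: √((-0.0268·111.32)² + (0.0000·92.05)²) = √(8.900532 + 0.000000) = 2.9834 km
  R5: √((-0.0426·111.32)² + (0.0517·92.05)²) = √(22.488764 + 22.647938) = 6.7184 km
  → nearest: R4 (2.9834 km)

Q1→R4; Q2→R2; Q3→R4; Q4→R4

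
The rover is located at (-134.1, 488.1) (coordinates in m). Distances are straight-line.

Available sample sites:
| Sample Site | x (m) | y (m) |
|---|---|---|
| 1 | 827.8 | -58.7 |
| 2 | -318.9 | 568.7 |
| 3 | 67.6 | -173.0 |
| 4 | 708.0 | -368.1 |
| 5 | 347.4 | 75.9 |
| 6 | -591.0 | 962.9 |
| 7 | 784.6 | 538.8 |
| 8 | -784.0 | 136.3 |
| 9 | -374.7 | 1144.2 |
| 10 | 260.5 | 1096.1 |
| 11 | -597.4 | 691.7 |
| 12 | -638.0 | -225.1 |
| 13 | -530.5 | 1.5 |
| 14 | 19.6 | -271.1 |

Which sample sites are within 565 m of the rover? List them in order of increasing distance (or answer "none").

2, 11

Distances from (-134.1, 488.1):
1: √((961.9)² + (-546.8)²) = √(925251.610 + 298990.240) = 1106.5 m
2: √((-184.8)² + (80.6)²) = √(34151.040 + 6496.360) = 201.6 m
3: √((201.7)² + (-661.1)²) = √(40682.890 + 437053.210) = 691.2 m
4: √((842.1)² + (-856.2)²) = √(709132.410 + 733078.440) = 1200.9 m
5: √((481.5)² + (-412.2)²) = √(231842.250 + 169908.840) = 633.8 m
6: √((-456.9)² + (474.8)²) = √(208757.610 + 225435.040) = 658.9 m
7: √((918.7)² + (50.7)²) = √(844009.690 + 2570.490) = 920.1 m
8: √((-649.9)² + (-351.8)²) = √(422370.010 + 123763.240) = 739.0 m
9: √((-240.6)² + (656.1)²) = √(57888.360 + 430467.210) = 698.8 m
10: √((394.6)² + (608.0)²) = √(155709.160 + 369664.000) = 724.8 m
11: √((-463.3)² + (203.6)²) = √(214646.890 + 41452.960) = 506.1 m
12: √((-503.9)² + (-713.2)²) = √(253915.210 + 508654.240) = 873.3 m
13: √((-396.4)² + (-486.6)²) = √(157132.960 + 236779.560) = 627.6 m
14: √((153.7)² + (-759.2)²) = √(23623.690 + 576384.640) = 774.6 m
Threshold 565 m: 2 (201.6 m), 11 (506.1 m) are within range.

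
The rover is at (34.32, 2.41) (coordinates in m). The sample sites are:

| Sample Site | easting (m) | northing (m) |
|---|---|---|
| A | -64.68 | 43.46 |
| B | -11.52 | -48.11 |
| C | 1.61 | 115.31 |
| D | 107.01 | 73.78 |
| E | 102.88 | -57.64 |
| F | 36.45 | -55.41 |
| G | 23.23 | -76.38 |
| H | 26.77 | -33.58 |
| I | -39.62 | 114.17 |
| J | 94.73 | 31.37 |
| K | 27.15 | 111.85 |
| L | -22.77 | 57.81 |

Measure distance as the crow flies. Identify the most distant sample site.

Distances from (34.32, 2.41):
A: 107.17 m
B: 68.22 m
C: 117.54 m
D: 101.87 m
E: 91.14 m
F: 57.86 m
G: 79.57 m
H: 36.77 m
I: 134.01 m
J: 66.99 m
K: 109.67 m
L: 79.55 m
Maximum: I at 134.01 m.

I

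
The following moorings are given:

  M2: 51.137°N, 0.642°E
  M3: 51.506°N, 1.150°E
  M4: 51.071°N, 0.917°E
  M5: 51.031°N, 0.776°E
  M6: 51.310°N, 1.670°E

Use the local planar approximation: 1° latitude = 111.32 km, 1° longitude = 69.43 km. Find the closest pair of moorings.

Pairwise distances:
M2–M3: 54.142 km
M2–M4: 20.458 km
M2–M5: 15.026 km
M2–M6: 73.927 km
M3–M4: 51.055 km
M3–M5: 58.909 km
M3–M6: 42.184 km
M4–M5: 10.755 km
M4–M6: 58.661 km
M5–M6: 69.407 km
Closest pair: M4–M5 at 10.755 km.

M4 and M5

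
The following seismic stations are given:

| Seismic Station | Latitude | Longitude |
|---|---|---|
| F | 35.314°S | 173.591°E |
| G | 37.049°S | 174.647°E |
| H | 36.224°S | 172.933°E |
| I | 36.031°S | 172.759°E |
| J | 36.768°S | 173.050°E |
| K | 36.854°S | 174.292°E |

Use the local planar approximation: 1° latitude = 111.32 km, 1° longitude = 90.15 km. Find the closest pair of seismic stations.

H and I

Pairwise distances:
H–I: 26.602 km
G–K: 38.671 km
H–J: 61.470 km
I–J: 86.135 km
F–I: 109.528 km
J–K: 112.375 km
F–H: 117.391 km
H–K: 141.167 km
G–J: 147.329 km
I–K: 165.809 km
F–J: 169.047 km
G–H: 179.750 km
F–K: 182.710 km
G–I: 204.478 km
F–G: 215.327 km
Closest pair: H–I at 26.602 km.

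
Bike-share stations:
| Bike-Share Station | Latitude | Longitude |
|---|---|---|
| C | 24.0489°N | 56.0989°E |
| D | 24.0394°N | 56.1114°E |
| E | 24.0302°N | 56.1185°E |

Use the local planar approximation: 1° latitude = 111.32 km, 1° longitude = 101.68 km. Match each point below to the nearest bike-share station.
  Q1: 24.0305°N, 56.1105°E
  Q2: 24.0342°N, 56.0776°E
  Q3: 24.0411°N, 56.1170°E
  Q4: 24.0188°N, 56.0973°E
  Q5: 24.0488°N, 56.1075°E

Q1 at 24.0305°N, 56.1105°E:
  C: √((0.0184·111.32)² + (-0.0116·101.68)²) = √(4.195484 + 1.391192) = 2.3636 km
  D: √((0.0089·111.32)² + (0.0009·101.68)²) = √(0.981582 + 0.008374) = 0.9950 km
  E: √((-0.0003·111.32)² + (0.0080·101.68)²) = √(0.001115 + 0.661685) = 0.8141 km
  → nearest: E (0.8141 km)
Q2 at 24.0342°N, 56.0776°E:
  C: √((0.0147·111.32)² + (0.0213·101.68)²) = √(2.677818 + 4.690620) = 2.7145 km
  D: √((0.0052·111.32)² + (0.0338·101.68)²) = √(0.335084 + 11.811484) = 3.4852 km
  E: √((-0.0040·111.32)² + (0.0409·101.68)²) = √(0.198274 + 17.294885) = 4.1825 km
  → nearest: C (2.7145 km)
Q3 at 24.0411°N, 56.1170°E:
  C: √((0.0078·111.32)² + (-0.0181·101.68)²) = √(0.753938 + 3.387102) = 2.0350 km
  D: √((-0.0017·111.32)² + (-0.0056·101.68)²) = √(0.035813 + 0.324225) = 0.6000 km
  E: √((-0.0109·111.32)² + (0.0015·101.68)²) = √(1.472310 + 0.023262) = 1.2229 km
  → nearest: D (0.6000 km)
Q4 at 24.0188°N, 56.0973°E:
  C: √((0.0301·111.32)² + (0.0016·101.68)²) = √(11.227405 + 0.026467) = 3.3547 km
  D: √((0.0206·111.32)² + (0.0141·101.68)²) = √(5.258730 + 2.055461) = 2.7045 km
  E: √((0.0114·111.32)² + (0.0212·101.68)²) = √(1.610483 + 4.646680) = 2.5014 km
  → nearest: E (2.5014 km)
Q5 at 24.0488°N, 56.1075°E:
  C: √((0.0001·111.32)² + (-0.0086·101.68)²) = √(0.000124 + 0.764659) = 0.8745 km
  D: √((-0.0094·111.32)² + (0.0039·101.68)²) = √(1.094970 + 0.157253) = 1.1190 km
  E: √((-0.0186·111.32)² + (0.0110·101.68)²) = √(4.287186 + 1.250998) = 2.3533 km
  → nearest: C (0.8745 km)

Q1→E; Q2→C; Q3→D; Q4→E; Q5→C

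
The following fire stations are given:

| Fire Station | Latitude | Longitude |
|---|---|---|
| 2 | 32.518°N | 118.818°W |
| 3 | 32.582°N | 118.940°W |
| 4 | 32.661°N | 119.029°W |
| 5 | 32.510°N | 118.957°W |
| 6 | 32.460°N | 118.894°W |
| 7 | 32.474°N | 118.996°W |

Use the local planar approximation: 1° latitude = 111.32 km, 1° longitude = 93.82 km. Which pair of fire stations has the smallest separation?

Pairwise distances:
2–3: 13.482 km
2–4: 25.403 km
2–5: 13.071 km
2–6: 9.619 km
2–7: 17.403 km
3–4: 12.127 km
3–5: 8.172 km
3–6: 14.250 km
3–7: 13.120 km
4–5: 18.116 km
4–6: 25.711 km
4–7: 21.046 km
5–6: 8.119 km
5–7: 5.427 km
6–7: 9.696 km
Closest pair: 5–7 at 5.427 km.

5 and 7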